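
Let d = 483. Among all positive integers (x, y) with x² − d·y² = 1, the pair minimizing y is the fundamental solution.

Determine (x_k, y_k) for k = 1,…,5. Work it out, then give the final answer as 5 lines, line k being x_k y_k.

22 1
967 44
42526 1935
1870177 85096
82245262 3742289

√483 = [21; 1,42, …], period ℓ=2 (even) → k=1
step 0: (21, 1)  from 21·(1,0) + (0,1)
step 1: (22, 1)  from 1·(21,1) + (1,0)
(x₁, y₁) = (22, 1);  22² − 483·1² = 1 ✓
n=2: (22,1)∘(22,1) = (22·22+483·1·1, 22·1+1·22) = (967,44)
n=3: (967,44)∘(22,1) = (22·967+483·1·44, 22·44+1·967) = (42526,1935)
n=4: (42526,1935)∘(22,1) = (22·42526+483·1·1935, 22·1935+1·42526) = (1870177,85096)
n=5: (1870177,85096)∘(22,1) = (22·1870177+483·1·85096, 22·85096+1·1870177) = (82245262,3742289)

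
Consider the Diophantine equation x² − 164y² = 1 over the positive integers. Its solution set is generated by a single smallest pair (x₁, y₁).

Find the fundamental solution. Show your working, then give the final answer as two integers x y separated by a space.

d=164: √d = [12; 1,4,6,4,1,24] (ℓ=6, even), read p_5/q_5
a_0=12:  p_0=12·1+0=12,  q_0=12·0+1=1
…
a_2=4:  p_2=4·13+12=64,  q_2=4·1+1=5
a_3=6:  p_3=6·64+13=397,  q_3=6·5+1=31
a_4=4:  p_4=4·397+64=1652,  q_4=4·31+5=129
a_5=1:  p_5=1·1652+397=2049,  q_5=1·129+31=160
→ (2049, 160).  Check: 2049²=4198401, 164·160²=4198400, difference 1.

2049 160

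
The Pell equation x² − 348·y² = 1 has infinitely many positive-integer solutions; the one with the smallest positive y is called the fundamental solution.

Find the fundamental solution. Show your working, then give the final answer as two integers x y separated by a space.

√348 → a₀=18, period (1,1,1,8,1,1,1,36); ℓ=8 even so k=7
step 0: (18, 1)  from 18·(1,0) + (0,1)
…
step 2: (37, 2)  from 1·(19,1) + (18,1)
…
step 5: (541, 29)  from 1·(485,26) + (56,3)
step 6: (1026, 55)  from 1·(541,29) + (485,26)
step 7: (1567, 84)  from 1·(1026,55) + (541,29)
fundamental: x₁=1567, y₁=84  (since 2455489 − 348·7056 = 1)

1567 84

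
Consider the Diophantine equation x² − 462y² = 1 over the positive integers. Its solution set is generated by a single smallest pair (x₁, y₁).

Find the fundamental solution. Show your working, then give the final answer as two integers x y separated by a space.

√462 → a₀=21, period (2,42); ℓ=2 even so k=1
step 0: (21, 1)  from 21·(1,0) + (0,1)
step 1: (43, 2)  from 2·(21,1) + (1,0)
→ (43, 2).  Check: 43²=1849, 462·2²=1848, difference 1.

43 2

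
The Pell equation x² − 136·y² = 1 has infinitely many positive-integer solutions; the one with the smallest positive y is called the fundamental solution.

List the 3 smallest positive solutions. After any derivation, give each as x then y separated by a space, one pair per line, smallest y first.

35 3
2449 210
171395 14697

√136 → a₀=11, period (1,1,1,22); ℓ=4 even so k=3
i=0: a=11 ⇒ p=11, q=1
i=1: a=1 ⇒ p=12, q=1
i=2: a=1 ⇒ p=23, q=2
i=3: a=1 ⇒ p=35, q=3
(x₁, y₁) = (35, 3);  35² − 136·3² = 1 ✓
(35+3√136)^2 = 2449 + 210√136
(35+3√136)^3 = 171395 + 14697√136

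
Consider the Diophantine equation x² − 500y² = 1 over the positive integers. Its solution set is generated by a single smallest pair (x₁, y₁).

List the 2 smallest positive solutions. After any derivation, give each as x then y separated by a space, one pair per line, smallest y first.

930249 41602
1730726404001 77400437796

d=500: √d = [22; 2,1,3,2,1,…,1,2,44] (ℓ=14, even), read p_13/q_13
k=0  a_k=22  p_k/q_k = 22/1
k=1  a_k=2  p_k/q_k = 45/2
k=2  a_k=1  p_k/q_k = 67/3
k=3  a_k=3  p_k/q_k = 246/11
k=4  a_k=2  p_k/q_k = 559/25
k=5  a_k=1  p_k/q_k = 805/36
…
k=7  a_k=10  p_k/q_k = 14445/646
k=8  a_k=1  p_k/q_k = 15809/707
k=9  a_k=1  p_k/q_k = 30254/1353
k=10  a_k=2  p_k/q_k = 76317/3413
…
k=12  a_k=1  p_k/q_k = 335522/15005
k=13  a_k=2  p_k/q_k = 930249/41602
→ (930249, 41602).  Check: 930249²=865363202001, 500·41602²=865363202000, difference 1.
(930249+41602√500)^2 = 1730726404001 + 77400437796√500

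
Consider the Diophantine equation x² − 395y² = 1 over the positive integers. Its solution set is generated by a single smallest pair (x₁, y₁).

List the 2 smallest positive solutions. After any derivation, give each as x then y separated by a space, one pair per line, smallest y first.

d=395: √d = [19; 1,6,1,38] (ℓ=4, even), read p_3/q_3
a_0=19:  p_0=19·1+0=19,  q_0=19·0+1=1
…
a_2=6:  p_2=6·20+19=139,  q_2=6·1+1=7
a_3=1:  p_3=1·139+20=159,  q_3=1·7+1=8
→ (159, 8).  Check: 159²=25281, 395·8²=25280, difference 1.
(159+8√395)^2 = 50561 + 2544√395

159 8
50561 2544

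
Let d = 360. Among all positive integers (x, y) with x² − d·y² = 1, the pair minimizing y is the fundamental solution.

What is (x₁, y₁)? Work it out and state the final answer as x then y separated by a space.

√360 → a₀=18, period (1,36); ℓ=2 even so k=1
step 0: (18, 1)  from 18·(1,0) + (0,1)
step 1: (19, 1)  from 1·(18,1) + (1,0)
→ (19, 1).  Check: 19²=361, 360·1²=360, difference 1.

19 1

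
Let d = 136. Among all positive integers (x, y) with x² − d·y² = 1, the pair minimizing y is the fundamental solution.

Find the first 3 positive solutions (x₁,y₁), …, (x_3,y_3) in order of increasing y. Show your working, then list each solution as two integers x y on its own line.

d=136: √d = [11; 1,1,1,22] (ℓ=4, even), read p_3/q_3
a_0=11:  p_0=11·1+0=11,  q_0=11·0+1=1
a_1=1:  p_1=1·11+1=12,  q_1=1·1+0=1
a_2=1:  p_2=1·12+11=23,  q_2=1·1+1=2
a_3=1:  p_3=1·23+12=35,  q_3=1·2+1=3
fundamental: x₁=35, y₁=3  (since 1225 − 136·9 = 1)
(x_2, y_2) = (35·35 + 136·3·3, 35·3 + 3·35) = (2449, 210)
(x_3, y_3) = (35·2449 + 136·3·210, 35·210 + 3·2449) = (171395, 14697)

35 3
2449 210
171395 14697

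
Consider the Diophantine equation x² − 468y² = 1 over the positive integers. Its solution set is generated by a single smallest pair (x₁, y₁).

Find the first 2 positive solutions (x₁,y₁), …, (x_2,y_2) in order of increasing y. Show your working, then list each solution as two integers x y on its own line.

[21; 1,1,1,2,1,1,1,42] for √468; ℓ=8 ⇒ convergent index 7
k=0  a_k=21  p_k/q_k = 21/1
…
k=2  a_k=1  p_k/q_k = 43/2
…
k=6  a_k=1  p_k/q_k = 411/19
k=7  a_k=1  p_k/q_k = 649/30
→ (649, 30).  Check: 649²=421201, 468·30²=421200, difference 1.
k=2:  x_2 = 649·649+468·30·30 = 842401,  y_2 = 649·30+30·649 = 38940

649 30
842401 38940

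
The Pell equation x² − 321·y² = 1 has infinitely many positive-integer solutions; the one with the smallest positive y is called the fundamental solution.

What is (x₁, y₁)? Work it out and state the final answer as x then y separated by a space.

215 12

√321 = [17; 1,10,1,34, …], period ℓ=4 (even) → k=3
step 0: (17, 1)  from 17·(1,0) + (0,1)
step 1: (18, 1)  from 1·(17,1) + (1,0)
step 2: (197, 11)  from 10·(18,1) + (17,1)
step 3: (215, 12)  from 1·(197,11) + (18,1)
(x₁, y₁) = (215, 12);  215² − 321·12² = 1 ✓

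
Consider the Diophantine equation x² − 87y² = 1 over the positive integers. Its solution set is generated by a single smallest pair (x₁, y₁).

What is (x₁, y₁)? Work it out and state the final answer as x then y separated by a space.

d=87: √d = [9; 3,18] (ℓ=2, even), read p_1/q_1
step 0: (9, 1)  from 9·(1,0) + (0,1)
step 1: (28, 3)  from 3·(9,1) + (1,0)
(x₁, y₁) = (28, 3);  28² − 87·3² = 1 ✓

28 3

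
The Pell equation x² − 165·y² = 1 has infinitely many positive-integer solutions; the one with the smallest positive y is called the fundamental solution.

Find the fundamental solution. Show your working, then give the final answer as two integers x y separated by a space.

d=165: √d = [12; 1,5,2,5,1,24] (ℓ=6, even), read p_5/q_5
k=0  a_k=12  p_k/q_k = 12/1
k=1  a_k=1  p_k/q_k = 13/1
…
k=4  a_k=5  p_k/q_k = 912/71
k=5  a_k=1  p_k/q_k = 1079/84
→ (1079, 84).  Check: 1079²=1164241, 165·84²=1164240, difference 1.

1079 84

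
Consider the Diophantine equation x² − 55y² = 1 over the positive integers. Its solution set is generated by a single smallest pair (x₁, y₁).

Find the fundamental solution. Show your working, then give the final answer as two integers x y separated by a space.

89 12

√55 → a₀=7, period (2,2,2,14); ℓ=4 even so k=3
a_0=7:  p_0=7·1+0=7,  q_0=7·0+1=1
…
a_2=2:  p_2=2·15+7=37,  q_2=2·2+1=5
a_3=2:  p_3=2·37+15=89,  q_3=2·5+2=12
→ (89, 12).  Check: 89²=7921, 55·12²=7920, difference 1.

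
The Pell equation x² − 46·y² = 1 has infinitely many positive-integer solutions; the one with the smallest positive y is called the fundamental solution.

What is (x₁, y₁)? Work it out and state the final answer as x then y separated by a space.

d=46: √d = [6; 1,3,1,1,2,6,2,1,1,3,1,12] (ℓ=12, even), read p_11/q_11
k=0  a_k=6  p_k/q_k = 6/1
k=1  a_k=1  p_k/q_k = 7/1
k=2  a_k=3  p_k/q_k = 27/4
k=3  a_k=1  p_k/q_k = 34/5
k=4  a_k=1  p_k/q_k = 61/9
k=5  a_k=2  p_k/q_k = 156/23
k=6  a_k=6  p_k/q_k = 997/147
k=7  a_k=2  p_k/q_k = 2150/317
k=8  a_k=1  p_k/q_k = 3147/464
…
k=10  a_k=3  p_k/q_k = 19038/2807
k=11  a_k=1  p_k/q_k = 24335/3588
(x₁, y₁) = (24335, 3588);  24335² − 46·3588² = 1 ✓

24335 3588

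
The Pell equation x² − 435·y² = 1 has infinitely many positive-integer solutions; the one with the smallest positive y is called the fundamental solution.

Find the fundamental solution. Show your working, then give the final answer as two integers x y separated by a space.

146 7

√435 = [20; 1,5,1,40, …], period ℓ=4 (even) → k=3
k=0  a_k=20  p_k/q_k = 20/1
…
k=2  a_k=5  p_k/q_k = 125/6
k=3  a_k=1  p_k/q_k = 146/7
→ (146, 7).  Check: 146²=21316, 435·7²=21315, difference 1.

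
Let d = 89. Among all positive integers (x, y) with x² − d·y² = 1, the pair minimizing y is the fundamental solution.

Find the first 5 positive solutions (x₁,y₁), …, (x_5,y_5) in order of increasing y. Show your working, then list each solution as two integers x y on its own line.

d=89: √d = [9; 2,3,3,2,18] (ℓ=5, odd), read p_9/q_9
step 0: (9, 1)  from 9·(1,0) + (0,1)
step 1: (19, 2)  from 2·(9,1) + (1,0)
step 2: (66, 7)  from 3·(19,2) + (9,1)
step 3: (217, 23)  from 3·(66,7) + (19,2)
step 4: (500, 53)  from 2·(217,23) + (66,7)
…
step 7: (66019, 6998)  from 3·(18934,2007) + (9217,977)
step 8: (216991, 23001)  from 3·(66019,6998) + (18934,2007)
step 9: (500001, 53000)  from 2·(216991,23001) + (66019,6998)
fundamental: x₁=500001, y₁=53000  (since 250001000001 − 89·2809000000 = 1)
k=2:  x_2 = 500001·500001+89·53000·53000 = 500002000001,  y_2 = 500001·53000+53000·500001 = 53000106000
k=3:  x_3 = 500001·500002000001+89·53000·53000106000 = 500003000004500001,  y_3 = 500001·53000106000+53000·500002000001 = 53000212000159000
k=4:  x_4 = 500001·500003000004500001+89·53000·53000212000159000 = 500004000010000008000001,  y_4 = 500001·53000212000159000+53000·500003000004500001 = 53000318000530000212000
k=5:  x_5 = 500001·500004000010000008000001+89·53000·53000318000530000212000 = 500005000017500025000012500001,  y_5 = 500001·53000318000530000212000+53000·500004000010000008000001 = 53000424001113001060000265000

500001 53000
500002000001 53000106000
500003000004500001 53000212000159000
500004000010000008000001 53000318000530000212000
500005000017500025000012500001 53000424001113001060000265000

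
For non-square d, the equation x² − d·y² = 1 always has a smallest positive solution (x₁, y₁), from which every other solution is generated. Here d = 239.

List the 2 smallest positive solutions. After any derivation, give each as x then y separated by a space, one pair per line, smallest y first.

d=239: √d = [15; 2,5,1,2,4,15,4,2,1,5,2,30] (ℓ=12, even), read p_11/q_11
step 0: (15, 1)  from 15·(1,0) + (0,1)
step 1: (31, 2)  from 2·(15,1) + (1,0)
step 2: (170, 11)  from 5·(31,2) + (15,1)
step 3: (201, 13)  from 1·(170,11) + (31,2)
…
step 5: (2489, 161)  from 4·(572,37) + (201,13)
step 6: (37907, 2452)  from 15·(2489,161) + (572,37)
step 7: (154117, 9969)  from 4·(37907,2452) + (2489,161)
step 8: (346141, 22390)  from 2·(154117,9969) + (37907,2452)
step 9: (500258, 32359)  from 1·(346141,22390) + (154117,9969)
step 10: (2847431, 184185)  from 5·(500258,32359) + (346141,22390)
step 11: (6195120, 400729)  from 2·(2847431,184185) + (500258,32359)
→ (6195120, 400729).  Check: 6195120²=38379511814400, 239·400729²=38379511814399, difference 1.
n=2: (6195120,400729)∘(6195120,400729) = (6195120·6195120+239·400729·400729, 6195120·400729+400729·6195120) = (76759023628799,4965128484960)

6195120 400729
76759023628799 4965128484960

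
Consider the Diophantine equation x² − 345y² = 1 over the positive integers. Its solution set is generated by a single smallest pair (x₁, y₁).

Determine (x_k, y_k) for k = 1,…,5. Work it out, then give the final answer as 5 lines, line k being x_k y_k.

6761 364
91422241 4922008
1236211536041 66555391812
16716052298924161 899962003159856
226034457949840969001 12169286140172181020

[18; 1,1,2,1,6,1,2,1,1,36] for √345; ℓ=10 ⇒ convergent index 9
k=0  a_k=18  p_k/q_k = 18/1
k=1  a_k=1  p_k/q_k = 19/1
k=2  a_k=1  p_k/q_k = 37/2
…
k=4  a_k=1  p_k/q_k = 130/7
…
k=6  a_k=1  p_k/q_k = 1003/54
k=7  a_k=2  p_k/q_k = 2879/155
k=8  a_k=1  p_k/q_k = 3882/209
k=9  a_k=1  p_k/q_k = 6761/364
(x₁, y₁) = (6761, 364);  6761² − 345·364² = 1 ✓
n=2: (6761,364)∘(6761,364) = (6761·6761+345·364·364, 6761·364+364·6761) = (91422241,4922008)
n=3: (91422241,4922008)∘(6761,364) = (6761·91422241+345·364·4922008, 6761·4922008+364·91422241) = (1236211536041,66555391812)
n=4: (1236211536041,66555391812)∘(6761,364) = (6761·1236211536041+345·364·66555391812, 6761·66555391812+364·1236211536041) = (16716052298924161,899962003159856)
n=5: (16716052298924161,899962003159856)∘(6761,364) = (6761·16716052298924161+345·364·899962003159856, 6761·899962003159856+364·16716052298924161) = (226034457949840969001,12169286140172181020)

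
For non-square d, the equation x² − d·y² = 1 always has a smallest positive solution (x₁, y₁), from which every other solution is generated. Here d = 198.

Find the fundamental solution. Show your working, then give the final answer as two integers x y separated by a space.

[14; 14,28] for √198; ℓ=2 ⇒ convergent index 1
step 0: (14, 1)  from 14·(1,0) + (0,1)
step 1: (197, 14)  from 14·(14,1) + (1,0)
(x₁, y₁) = (197, 14);  197² − 198·14² = 1 ✓

197 14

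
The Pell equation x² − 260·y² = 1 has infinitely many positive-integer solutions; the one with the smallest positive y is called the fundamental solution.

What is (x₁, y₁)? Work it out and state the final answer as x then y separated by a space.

[16; 8,32] for √260; ℓ=2 ⇒ convergent index 1
step 0: (16, 1)  from 16·(1,0) + (0,1)
step 1: (129, 8)  from 8·(16,1) + (1,0)
→ (129, 8).  Check: 129²=16641, 260·8²=16640, difference 1.

129 8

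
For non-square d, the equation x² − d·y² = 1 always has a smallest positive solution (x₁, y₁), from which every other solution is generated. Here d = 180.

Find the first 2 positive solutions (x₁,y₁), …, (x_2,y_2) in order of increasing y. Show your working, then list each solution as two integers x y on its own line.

d=180: √d = [13; 2,2,2,26] (ℓ=4, even), read p_3/q_3
a_0=13:  p_0=13·1+0=13,  q_0=13·0+1=1
…
a_2=2:  p_2=2·27+13=67,  q_2=2·2+1=5
a_3=2:  p_3=2·67+27=161,  q_3=2·5+2=12
→ (161, 12).  Check: 161²=25921, 180·12²=25920, difference 1.
n=2: (161,12)∘(161,12) = (161·161+180·12·12, 161·12+12·161) = (51841,3864)

161 12
51841 3864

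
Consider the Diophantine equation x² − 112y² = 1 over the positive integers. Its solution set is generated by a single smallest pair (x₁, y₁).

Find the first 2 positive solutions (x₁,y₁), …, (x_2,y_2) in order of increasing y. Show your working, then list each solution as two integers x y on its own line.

√112 → a₀=10, period (1,1,2,1,1,20); ℓ=6 even so k=5
k=0  a_k=10  p_k/q_k = 10/1
k=1  a_k=1  p_k/q_k = 11/1
…
k=3  a_k=2  p_k/q_k = 53/5
k=4  a_k=1  p_k/q_k = 74/7
k=5  a_k=1  p_k/q_k = 127/12
→ (127, 12).  Check: 127²=16129, 112·12²=16128, difference 1.
(127+12√112)^2 = 32257 + 3048√112

127 12
32257 3048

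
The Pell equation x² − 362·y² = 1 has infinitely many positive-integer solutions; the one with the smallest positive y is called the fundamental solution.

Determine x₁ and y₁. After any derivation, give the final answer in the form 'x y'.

[19; 38] for √362; ℓ=1 ⇒ convergent index 1
i=0: a=19 ⇒ p=19, q=1
i=1: a=38 ⇒ p=723, q=38
fundamental: x₁=723, y₁=38  (since 522729 − 362·1444 = 1)

723 38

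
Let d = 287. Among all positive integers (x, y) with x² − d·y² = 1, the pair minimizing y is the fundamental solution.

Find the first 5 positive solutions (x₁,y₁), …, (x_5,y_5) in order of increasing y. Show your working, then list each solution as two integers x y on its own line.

288 17
165887 9792
95550624 5640175
55036993537 3248731008
31701212726688 1871263420433

[16; 1,15,1,32] for √287; ℓ=4 ⇒ convergent index 3
i=0: a=16 ⇒ p=16, q=1
i=1: a=1 ⇒ p=17, q=1
i=2: a=15 ⇒ p=271, q=16
i=3: a=1 ⇒ p=288, q=17
fundamental: x₁=288, y₁=17  (since 82944 − 287·289 = 1)
k=2:  x_2 = 288·288+287·17·17 = 165887,  y_2 = 288·17+17·288 = 9792
k=3:  x_3 = 288·165887+287·17·9792 = 95550624,  y_3 = 288·9792+17·165887 = 5640175
k=4:  x_4 = 288·95550624+287·17·5640175 = 55036993537,  y_4 = 288·5640175+17·95550624 = 3248731008
k=5:  x_5 = 288·55036993537+287·17·3248731008 = 31701212726688,  y_5 = 288·3248731008+17·55036993537 = 1871263420433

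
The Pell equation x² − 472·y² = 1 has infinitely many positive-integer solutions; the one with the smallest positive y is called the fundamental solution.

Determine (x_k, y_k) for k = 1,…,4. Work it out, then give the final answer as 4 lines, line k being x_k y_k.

306917 14127
188396089777 8671632918
115643925371868101 5322943120573485
70986173286526887819457 3267403467465432958572

√472 = [21; 1,2,1,1,1,…,2,1,42, …], period ℓ=14 (even) → k=13
i=0: a=21 ⇒ p=21, q=1
…
i=2: a=2 ⇒ p=65, q=3
i=3: a=1 ⇒ p=87, q=4
…
i=6: a=4 ⇒ p=1108, q=51
…
i=9: a=1 ⇒ p=30003, q=1381
…
i=12: a=2 ⇒ p=222687, q=10250
i=13: a=1 ⇒ p=306917, q=14127
→ (306917, 14127).  Check: 306917²=94198044889, 472·14127²=94198044888, difference 1.
(x_2, y_2) = (306917·306917 + 472·14127·14127, 306917·14127 + 14127·306917) = (188396089777, 8671632918)
(x_3, y_3) = (306917·188396089777 + 472·14127·8671632918, 306917·8671632918 + 14127·188396089777) = (115643925371868101, 5322943120573485)
(x_4, y_4) = (306917·115643925371868101 + 472·14127·5322943120573485, 306917·5322943120573485 + 14127·115643925371868101) = (70986173286526887819457, 3267403467465432958572)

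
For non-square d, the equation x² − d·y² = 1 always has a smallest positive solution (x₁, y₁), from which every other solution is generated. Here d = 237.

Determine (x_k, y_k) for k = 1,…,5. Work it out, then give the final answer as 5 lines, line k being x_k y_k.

228151 14820
104105757601 6762395640
47503665404623351 3085694655308460
21676017531356338550401 1408008642599798519280
9890810151545456327820453751 642477159632487569289194100

√237 → a₀=15, period (2,1,1,7,10,7,1,1,2,30); ℓ=10 even so k=9
a_0=15:  p_0=15·1+0=15,  q_0=15·0+1=1
a_1=2:  p_1=2·15+1=31,  q_1=2·1+0=2
…
a_3=1:  p_3=1·46+31=77,  q_3=1·3+2=5
…
a_5=10:  p_5=10·585+77=5927,  q_5=10·38+5=385
…
a_8=1:  p_8=1·48001+42074=90075,  q_8=1·3118+2733=5851
a_9=2:  p_9=2·90075+48001=228151,  q_9=2·5851+3118=14820
fundamental: x₁=228151, y₁=14820  (since 52052878801 − 237·219632400 = 1)
k=2:  x_2 = 228151·228151+237·14820·14820 = 104105757601,  y_2 = 228151·14820+14820·228151 = 6762395640
k=3:  x_3 = 228151·104105757601+237·14820·6762395640 = 47503665404623351,  y_3 = 228151·6762395640+14820·104105757601 = 3085694655308460
k=4:  x_4 = 228151·47503665404623351+237·14820·3085694655308460 = 21676017531356338550401,  y_4 = 228151·3085694655308460+14820·47503665404623351 = 1408008642599798519280
k=5:  x_5 = 228151·21676017531356338550401+237·14820·1408008642599798519280 = 9890810151545456327820453751,  y_5 = 228151·1408008642599798519280+14820·21676017531356338550401 = 642477159632487569289194100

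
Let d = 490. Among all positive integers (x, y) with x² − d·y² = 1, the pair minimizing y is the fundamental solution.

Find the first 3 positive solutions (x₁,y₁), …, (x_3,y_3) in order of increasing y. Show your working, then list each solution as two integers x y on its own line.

√490 = [22; 7,2,1,4,4,4,1,2,7,44, …], period ℓ=10 (even) → k=9
step 0: (22, 1)  from 22·(1,0) + (0,1)
…
step 2: (332, 15)  from 2·(155,7) + (22,1)
step 3: (487, 22)  from 1·(332,15) + (155,7)
…
step 8: (141338, 6385)  from 2·(50315,2273) + (40708,1839)
step 9: (1039681, 46968)  from 7·(141338,6385) + (50315,2273)
(x₁, y₁) = (1039681, 46968);  1039681² − 490·46968² = 1 ✓
n=2: (1039681,46968)∘(1039681,46968) = (1039681·1039681+490·46968·46968, 1039681·46968+46968·1039681) = (2161873163521,97663474416)
n=3: (2161873163521,97663474416)∘(1039681,46968) = (1039681·2161873163521+490·46968·97663474416, 1039681·97663474416+46968·2161873163521) = (4495316905044313921,203077717488555624)

1039681 46968
2161873163521 97663474416
4495316905044313921 203077717488555624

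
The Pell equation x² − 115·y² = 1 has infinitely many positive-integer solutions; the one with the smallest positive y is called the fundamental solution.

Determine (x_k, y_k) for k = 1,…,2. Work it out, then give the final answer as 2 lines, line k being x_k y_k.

1126 105
2535751 236460

[10; 1,2,1,1,1,1,1,2,1,20] for √115; ℓ=10 ⇒ convergent index 9
i=0: a=10 ⇒ p=10, q=1
i=1: a=1 ⇒ p=11, q=1
i=2: a=2 ⇒ p=32, q=3
i=3: a=1 ⇒ p=43, q=4
i=4: a=1 ⇒ p=75, q=7
i=5: a=1 ⇒ p=118, q=11
i=6: a=1 ⇒ p=193, q=18
…
i=8: a=2 ⇒ p=815, q=76
i=9: a=1 ⇒ p=1126, q=105
→ (1126, 105).  Check: 1126²=1267876, 115·105²=1267875, difference 1.
(x_2, y_2) = (1126·1126 + 115·105·105, 1126·105 + 105·1126) = (2535751, 236460)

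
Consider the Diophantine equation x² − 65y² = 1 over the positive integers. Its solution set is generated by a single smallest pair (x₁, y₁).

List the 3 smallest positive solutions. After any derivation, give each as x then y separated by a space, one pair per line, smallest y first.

129 16
33281 4128
8586369 1065008

√65 → a₀=8, period (16); ℓ=1 odd so k=1
a_0=8:  p_0=8·1+0=8,  q_0=8·0+1=1
a_1=16:  p_1=16·8+1=129,  q_1=16·1+0=16
→ (129, 16).  Check: 129²=16641, 65·16²=16640, difference 1.
k=2:  x_2 = 129·129+65·16·16 = 33281,  y_2 = 129·16+16·129 = 4128
k=3:  x_3 = 129·33281+65·16·4128 = 8586369,  y_3 = 129·4128+16·33281 = 1065008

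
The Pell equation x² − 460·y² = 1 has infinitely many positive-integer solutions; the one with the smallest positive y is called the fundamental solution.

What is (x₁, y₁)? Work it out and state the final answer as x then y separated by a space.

[21; 2,4,3,1,2,10,2,1,3,4,2,42] for √460; ℓ=12 ⇒ convergent index 11
k=0  a_k=21  p_k/q_k = 21/1
k=1  a_k=2  p_k/q_k = 43/2
k=2  a_k=4  p_k/q_k = 193/9
k=3  a_k=3  p_k/q_k = 622/29
k=4  a_k=1  p_k/q_k = 815/38
…
k=6  a_k=10  p_k/q_k = 23335/1088
…
k=8  a_k=1  p_k/q_k = 72257/3369
k=9  a_k=3  p_k/q_k = 265693/12388
k=10  a_k=4  p_k/q_k = 1135029/52921
k=11  a_k=2  p_k/q_k = 2535751/118230
(x₁, y₁) = (2535751, 118230);  2535751² − 460·118230² = 1 ✓

2535751 118230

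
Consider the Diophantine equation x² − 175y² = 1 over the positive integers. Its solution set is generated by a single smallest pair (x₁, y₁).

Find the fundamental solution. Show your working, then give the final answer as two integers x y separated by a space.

2024 153

d=175: √d = [13; 4,2,1,2,4,26] (ℓ=6, even), read p_5/q_5
k=0  a_k=13  p_k/q_k = 13/1
…
k=4  a_k=2  p_k/q_k = 463/35
k=5  a_k=4  p_k/q_k = 2024/153
(x₁, y₁) = (2024, 153);  2024² − 175·153² = 1 ✓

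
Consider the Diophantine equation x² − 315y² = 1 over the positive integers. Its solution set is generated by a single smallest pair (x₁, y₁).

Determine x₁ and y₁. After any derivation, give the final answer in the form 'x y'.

71 4

√315 → a₀=17, period (1,2,1,34); ℓ=4 even so k=3
i=0: a=17 ⇒ p=17, q=1
…
i=2: a=2 ⇒ p=53, q=3
i=3: a=1 ⇒ p=71, q=4
(x₁, y₁) = (71, 4);  71² − 315·4² = 1 ✓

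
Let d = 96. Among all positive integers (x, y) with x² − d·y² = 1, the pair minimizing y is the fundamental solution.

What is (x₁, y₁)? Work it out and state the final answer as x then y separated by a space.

49 5

√96 → a₀=9, period (1,3,1,18); ℓ=4 even so k=3
step 0: (9, 1)  from 9·(1,0) + (0,1)
step 1: (10, 1)  from 1·(9,1) + (1,0)
step 2: (39, 4)  from 3·(10,1) + (9,1)
step 3: (49, 5)  from 1·(39,4) + (10,1)
fundamental: x₁=49, y₁=5  (since 2401 − 96·25 = 1)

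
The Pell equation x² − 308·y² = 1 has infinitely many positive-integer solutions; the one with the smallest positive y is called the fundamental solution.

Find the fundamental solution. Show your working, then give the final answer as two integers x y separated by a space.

351 20

d=308: √d = [17; 1,1,4,1,1,34] (ℓ=6, even), read p_5/q_5
step 0: (17, 1)  from 17·(1,0) + (0,1)
step 1: (18, 1)  from 1·(17,1) + (1,0)
step 2: (35, 2)  from 1·(18,1) + (17,1)
…
step 4: (193, 11)  from 1·(158,9) + (35,2)
step 5: (351, 20)  from 1·(193,11) + (158,9)
→ (351, 20).  Check: 351²=123201, 308·20²=123200, difference 1.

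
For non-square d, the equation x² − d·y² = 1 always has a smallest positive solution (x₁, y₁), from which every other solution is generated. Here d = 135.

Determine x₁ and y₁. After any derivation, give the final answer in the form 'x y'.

√135 = [11; 1,1,1,1,1,1,1,22, …], period ℓ=8 (even) → k=7
i=0: a=11 ⇒ p=11, q=1
…
i=2: a=1 ⇒ p=23, q=2
…
i=4: a=1 ⇒ p=58, q=5
i=5: a=1 ⇒ p=93, q=8
i=6: a=1 ⇒ p=151, q=13
i=7: a=1 ⇒ p=244, q=21
→ (244, 21).  Check: 244²=59536, 135·21²=59535, difference 1.

244 21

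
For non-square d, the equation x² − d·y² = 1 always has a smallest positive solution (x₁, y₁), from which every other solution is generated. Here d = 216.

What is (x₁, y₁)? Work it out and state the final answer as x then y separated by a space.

485 33

d=216: √d = [14; 1,2,3,2,1,28] (ℓ=6, even), read p_5/q_5
i=0: a=14 ⇒ p=14, q=1
i=1: a=1 ⇒ p=15, q=1
…
i=3: a=3 ⇒ p=147, q=10
i=4: a=2 ⇒ p=338, q=23
i=5: a=1 ⇒ p=485, q=33
(x₁, y₁) = (485, 33);  485² − 216·33² = 1 ✓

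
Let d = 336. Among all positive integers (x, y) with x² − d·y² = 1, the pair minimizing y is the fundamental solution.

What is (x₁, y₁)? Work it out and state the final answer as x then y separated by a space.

55 3

√336 = [18; 3,36, …], period ℓ=2 (even) → k=1
step 0: (18, 1)  from 18·(1,0) + (0,1)
step 1: (55, 3)  from 3·(18,1) + (1,0)
→ (55, 3).  Check: 55²=3025, 336·3²=3024, difference 1.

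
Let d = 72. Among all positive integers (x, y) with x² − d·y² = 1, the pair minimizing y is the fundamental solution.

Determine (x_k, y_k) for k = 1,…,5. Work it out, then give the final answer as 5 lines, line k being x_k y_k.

17 2
577 68
19601 2310
665857 78472
22619537 2665738

[8; 2,16] for √72; ℓ=2 ⇒ convergent index 1
i=0: a=8 ⇒ p=8, q=1
i=1: a=2 ⇒ p=17, q=2
→ (17, 2).  Check: 17²=289, 72·2²=288, difference 1.
n=2: (17,2)∘(17,2) = (17·17+72·2·2, 17·2+2·17) = (577,68)
n=3: (577,68)∘(17,2) = (17·577+72·2·68, 17·68+2·577) = (19601,2310)
n=4: (19601,2310)∘(17,2) = (17·19601+72·2·2310, 17·2310+2·19601) = (665857,78472)
n=5: (665857,78472)∘(17,2) = (17·665857+72·2·78472, 17·78472+2·665857) = (22619537,2665738)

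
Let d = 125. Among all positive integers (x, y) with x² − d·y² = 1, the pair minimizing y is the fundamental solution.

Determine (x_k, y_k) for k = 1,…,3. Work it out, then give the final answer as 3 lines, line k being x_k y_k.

√125 → a₀=11, period (5,1,1,5,22); ℓ=5 odd so k=9
k=0  a_k=11  p_k/q_k = 11/1
…
k=2  a_k=1  p_k/q_k = 67/6
…
k=4  a_k=5  p_k/q_k = 682/61
…
k=6  a_k=5  p_k/q_k = 76317/6826
k=7  a_k=1  p_k/q_k = 91444/8179
k=8  a_k=1  p_k/q_k = 167761/15005
k=9  a_k=5  p_k/q_k = 930249/83204
→ (930249, 83204).  Check: 930249²=865363202001, 125·83204²=865363202000, difference 1.
(x_2, y_2) = (930249·930249 + 125·83204·83204, 930249·83204 + 83204·930249) = (1730726404001, 154800875592)
(x_3, y_3) = (930249·1730726404001 + 125·83204·154800875592, 930249·154800875592 + 83204·1730726404001) = (3220013013190122249, 288006719437081612)

930249 83204
1730726404001 154800875592
3220013013190122249 288006719437081612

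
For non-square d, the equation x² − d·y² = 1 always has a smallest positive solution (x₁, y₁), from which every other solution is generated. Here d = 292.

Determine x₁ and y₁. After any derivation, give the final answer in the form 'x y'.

2281249 133500

√292 → a₀=17, period (11,2,1,3,8,3,1,2,11,34); ℓ=10 even so k=9
a_0=17:  p_0=17·1+0=17,  q_0=17·0+1=1
a_1=11:  p_1=11·17+1=188,  q_1=11·1+0=11
…
a_3=1:  p_3=1·393+188=581,  q_3=1·23+11=34
a_4=3:  p_4=3·581+393=2136,  q_4=3·34+23=125
…
a_6=3:  p_6=3·17669+2136=55143,  q_6=3·1034+125=3227
…
a_8=2:  p_8=2·72812+55143=200767,  q_8=2·4261+3227=11749
a_9=11:  p_9=11·200767+72812=2281249,  q_9=11·11749+4261=133500
→ (2281249, 133500).  Check: 2281249²=5204097000001, 292·133500²=5204097000000, difference 1.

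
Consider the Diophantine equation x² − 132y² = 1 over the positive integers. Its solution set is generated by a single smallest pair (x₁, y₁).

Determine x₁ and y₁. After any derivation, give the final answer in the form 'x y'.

23 2

√132 → a₀=11, period (2,22); ℓ=2 even so k=1
a_0=11:  p_0=11·1+0=11,  q_0=11·0+1=1
a_1=2:  p_1=2·11+1=23,  q_1=2·1+0=2
(x₁, y₁) = (23, 2);  23² − 132·2² = 1 ✓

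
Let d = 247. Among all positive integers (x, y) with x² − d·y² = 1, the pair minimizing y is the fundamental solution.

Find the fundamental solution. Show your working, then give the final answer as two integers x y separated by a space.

[15; 1,2,1,1,9,1,9,1,1,2,1,30] for √247; ℓ=12 ⇒ convergent index 11
i=0: a=15 ⇒ p=15, q=1
i=1: a=1 ⇒ p=16, q=1
…
i=3: a=1 ⇒ p=63, q=4
i=4: a=1 ⇒ p=110, q=7
i=5: a=9 ⇒ p=1053, q=67
…
i=8: a=1 ⇒ p=12683, q=807
i=9: a=1 ⇒ p=24203, q=1540
i=10: a=2 ⇒ p=61089, q=3887
i=11: a=1 ⇒ p=85292, q=5427
(x₁, y₁) = (85292, 5427);  85292² − 247·5427² = 1 ✓

85292 5427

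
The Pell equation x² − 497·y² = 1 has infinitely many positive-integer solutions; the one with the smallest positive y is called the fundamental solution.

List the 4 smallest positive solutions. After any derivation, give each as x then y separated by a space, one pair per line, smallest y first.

1201887 53912
2889064721537 129592263888
6944658661946678751 311510514535059400
16693389930459326703284737 748800875565868281911712

d=497: √d = [22; 3,2,2,5,6,5,2,2,3,44] (ℓ=10, even), read p_9/q_9
k=0  a_k=22  p_k/q_k = 22/1
…
k=3  a_k=2  p_k/q_k = 379/17
k=4  a_k=5  p_k/q_k = 2051/92
…
k=6  a_k=5  p_k/q_k = 65476/2937
…
k=8  a_k=2  p_k/q_k = 352750/15823
k=9  a_k=3  p_k/q_k = 1201887/53912
→ (1201887, 53912).  Check: 1201887²=1444532360769, 497·53912²=1444532360768, difference 1.
(x_2, y_2) = (1201887·1201887 + 497·53912·53912, 1201887·53912 + 53912·1201887) = (2889064721537, 129592263888)
(x_3, y_3) = (1201887·2889064721537 + 497·53912·129592263888, 1201887·129592263888 + 53912·2889064721537) = (6944658661946678751, 311510514535059400)
(x_4, y_4) = (1201887·6944658661946678751 + 497·53912·311510514535059400, 1201887·311510514535059400 + 53912·6944658661946678751) = (16693389930459326703284737, 748800875565868281911712)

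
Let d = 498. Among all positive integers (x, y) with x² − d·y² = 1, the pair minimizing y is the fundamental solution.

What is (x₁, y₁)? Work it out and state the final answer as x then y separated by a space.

√498 → a₀=22, period (3,6,22,6,3,44); ℓ=6 even so k=5
i=0: a=22 ⇒ p=22, q=1
i=1: a=3 ⇒ p=67, q=3
…
i=4: a=6 ⇒ p=56794, q=2545
i=5: a=3 ⇒ p=179777, q=8056
(x₁, y₁) = (179777, 8056);  179777² − 498·8056² = 1 ✓

179777 8056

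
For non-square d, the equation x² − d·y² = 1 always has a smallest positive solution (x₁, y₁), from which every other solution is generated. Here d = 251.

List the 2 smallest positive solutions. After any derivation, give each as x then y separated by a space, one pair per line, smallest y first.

√251 = [15; 1,5,2,1,2,…,5,1,30, …], period ℓ=14 (even) → k=13
a_0=15:  p_0=15·1+0=15,  q_0=15·0+1=1
a_1=1:  p_1=1·15+1=16,  q_1=1·1+0=1
a_2=5:  p_2=5·16+15=95,  q_2=5·1+1=6
…
a_8=2:  p_8=2·29563+1917=61043,  q_8=2·1866+121=3853
…
a_10=1:  p_10=1·151649+61043=212692,  q_10=1·9572+3853=13425
…
a_12=5:  p_12=5·577033+212692=3097857,  q_12=5·36422+13425=195535
a_13=1:  p_13=1·3097857+577033=3674890,  q_13=1·195535+36422=231957
fundamental: x₁=3674890, y₁=231957  (since 13504816512100 − 251·53804049849 = 1)
(x_2, y_2) = (3674890·3674890 + 251·231957·231957, 3674890·231957 + 231957·3674890) = (27009633024199, 1704832919460)

3674890 231957
27009633024199 1704832919460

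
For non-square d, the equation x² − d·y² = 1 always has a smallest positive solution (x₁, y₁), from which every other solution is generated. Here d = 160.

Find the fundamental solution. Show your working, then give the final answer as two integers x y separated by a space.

√160 = [12; 1,1,1,5,1,1,1,24, …], period ℓ=8 (even) → k=7
a_0=12:  p_0=12·1+0=12,  q_0=12·0+1=1
…
a_4=5:  p_4=5·38+25=215,  q_4=5·3+2=17
a_5=1:  p_5=1·215+38=253,  q_5=1·17+3=20
a_6=1:  p_6=1·253+215=468,  q_6=1·20+17=37
a_7=1:  p_7=1·468+253=721,  q_7=1·37+20=57
→ (721, 57).  Check: 721²=519841, 160·57²=519840, difference 1.

721 57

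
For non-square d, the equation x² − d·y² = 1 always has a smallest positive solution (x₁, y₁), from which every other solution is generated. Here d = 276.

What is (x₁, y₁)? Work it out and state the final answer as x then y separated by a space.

d=276: √d = [16; 1,1,1,1,2,2,2,1,1,1,1,32] (ℓ=12, even), read p_11/q_11
i=0: a=16 ⇒ p=16, q=1
i=1: a=1 ⇒ p=17, q=1
i=2: a=1 ⇒ p=33, q=2
i=3: a=1 ⇒ p=50, q=3
i=4: a=1 ⇒ p=83, q=5
i=5: a=2 ⇒ p=216, q=13
i=6: a=2 ⇒ p=515, q=31
i=7: a=2 ⇒ p=1246, q=75
i=8: a=1 ⇒ p=1761, q=106
i=9: a=1 ⇒ p=3007, q=181
i=10: a=1 ⇒ p=4768, q=287
i=11: a=1 ⇒ p=7775, q=468
→ (7775, 468).  Check: 7775²=60450625, 276·468²=60450624, difference 1.

7775 468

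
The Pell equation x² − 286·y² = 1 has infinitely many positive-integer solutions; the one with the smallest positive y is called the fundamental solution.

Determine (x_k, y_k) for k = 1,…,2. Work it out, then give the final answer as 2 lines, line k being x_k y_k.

561835 33222
631317134449 37330564740

√286 → a₀=16, period (1,10,3,3,2,3,3,10,1,32); ℓ=10 even so k=9
a_0=16:  p_0=16·1+0=16,  q_0=16·0+1=1
a_1=1:  p_1=1·16+1=17,  q_1=1·1+0=1
…
a_4=3:  p_4=3·575+186=1911,  q_4=3·34+11=113
…
a_6=3:  p_6=3·4397+1911=15102,  q_6=3·260+113=893
a_7=3:  p_7=3·15102+4397=49703,  q_7=3·893+260=2939
a_8=10:  p_8=10·49703+15102=512132,  q_8=10·2939+893=30283
a_9=1:  p_9=1·512132+49703=561835,  q_9=1·30283+2939=33222
fundamental: x₁=561835, y₁=33222  (since 315658567225 − 286·1103701284 = 1)
k=2:  x_2 = 561835·561835+286·33222·33222 = 631317134449,  y_2 = 561835·33222+33222·561835 = 37330564740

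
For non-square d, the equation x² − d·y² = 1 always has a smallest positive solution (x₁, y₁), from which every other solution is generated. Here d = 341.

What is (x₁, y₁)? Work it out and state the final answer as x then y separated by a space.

10626551 575460

[18; 2,6,1,8,2,…,6,2,36] for √341; ℓ=14 ⇒ convergent index 13
step 0: (18, 1)  from 18·(1,0) + (0,1)
…
step 3: (277, 15)  from 1·(240,13) + (37,2)
step 4: (2456, 133)  from 8·(277,15) + (240,13)
step 5: (5189, 281)  from 2·(2456,133) + (277,15)
step 6: (7645, 414)  from 1·(5189,281) + (2456,133)
step 7: (20479, 1109)  from 2·(7645,414) + (5189,281)
step 8: (28124, 1523)  from 1·(20479,1109) + (7645,414)
step 9: (76727, 4155)  from 2·(28124,1523) + (20479,1109)
step 10: (641940, 34763)  from 8·(76727,4155) + (28124,1523)
step 11: (718667, 38918)  from 1·(641940,34763) + (76727,4155)
step 12: (4953942, 268271)  from 6·(718667,38918) + (641940,34763)
step 13: (10626551, 575460)  from 2·(4953942,268271) + (718667,38918)
(x₁, y₁) = (10626551, 575460);  10626551² − 341·575460² = 1 ✓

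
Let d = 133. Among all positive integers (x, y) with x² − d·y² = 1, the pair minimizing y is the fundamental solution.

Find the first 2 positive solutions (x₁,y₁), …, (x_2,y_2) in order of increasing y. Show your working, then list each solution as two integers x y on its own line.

√133 → a₀=11, period (1,1,7,5,1,…,1,1,22); ℓ=16 even so k=15
k=0  a_k=11  p_k/q_k = 11/1
k=1  a_k=1  p_k/q_k = 12/1
k=2  a_k=1  p_k/q_k = 23/2
k=3  a_k=7  p_k/q_k = 173/15
k=4  a_k=5  p_k/q_k = 888/77
k=5  a_k=1  p_k/q_k = 1061/92
k=6  a_k=1  p_k/q_k = 1949/169
k=7  a_k=1  p_k/q_k = 3010/261
…
k=9  a_k=1  p_k/q_k = 10979/952
k=10  a_k=1  p_k/q_k = 18948/1643
k=11  a_k=1  p_k/q_k = 29927/2595
…
k=14  a_k=1  p_k/q_k = 1378591/119539
k=15  a_k=1  p_k/q_k = 2588599/224460
→ (2588599, 224460).  Check: 2588599²=6700844782801, 133·224460²=6700844782800, difference 1.
n=2: (2588599,224460)∘(2588599,224460) = (2588599·2588599+133·224460·224460, 2588599·224460+224460·2588599) = (13401689565601,1162073863080)

2588599 224460
13401689565601 1162073863080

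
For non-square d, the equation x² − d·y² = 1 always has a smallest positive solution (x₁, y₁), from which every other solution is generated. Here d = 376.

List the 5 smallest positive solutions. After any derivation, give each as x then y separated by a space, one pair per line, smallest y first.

√376 → a₀=19, period (2,1,1,3,1,…,1,2,38); ℓ=16 even so k=15
i=0: a=19 ⇒ p=19, q=1
…
i=2: a=1 ⇒ p=58, q=3
i=3: a=1 ⇒ p=97, q=5
i=4: a=3 ⇒ p=349, q=18
…
i=6: a=2 ⇒ p=1241, q=64
…
i=11: a=1 ⇒ p=99455, q=5129
…
i=13: a=1 ⇒ p=468441, q=24158
i=14: a=1 ⇒ p=837427, q=43187
i=15: a=2 ⇒ p=2143295, q=110532
→ (2143295, 110532).  Check: 2143295²=4593713457025, 376·110532²=4593713457024, difference 1.
(2143295+110532√376)^2 = 9187426914049 + 473805365880√376
(2143295+110532√376)^3 = 39382732335491159615 + 2031009343327438668√376
(2143295+110532√376)^4 = 168817626601983862467148801 + 8706104341013491514496240√376
(2143295+110532√376)^5 = 723651950015758622280719887718975 + 37319499807142991581781109982932√376

2143295 110532
9187426914049 473805365880
39382732335491159615 2031009343327438668
168817626601983862467148801 8706104341013491514496240
723651950015758622280719887718975 37319499807142991581781109982932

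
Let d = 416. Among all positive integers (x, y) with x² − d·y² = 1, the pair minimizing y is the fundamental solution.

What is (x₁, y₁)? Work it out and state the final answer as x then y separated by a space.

√416 → a₀=20, period (2,1,1,9,1,1,2,40); ℓ=8 even so k=7
i=0: a=20 ⇒ p=20, q=1
i=1: a=2 ⇒ p=41, q=2
…
i=3: a=1 ⇒ p=102, q=5
i=4: a=9 ⇒ p=979, q=48
i=5: a=1 ⇒ p=1081, q=53
i=6: a=1 ⇒ p=2060, q=101
i=7: a=2 ⇒ p=5201, q=255
fundamental: x₁=5201, y₁=255  (since 27050401 − 416·65025 = 1)

5201 255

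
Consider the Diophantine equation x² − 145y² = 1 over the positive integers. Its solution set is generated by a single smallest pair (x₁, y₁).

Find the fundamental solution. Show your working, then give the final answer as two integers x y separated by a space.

289 24

√145 = [12; 24, …], period ℓ=1 (odd) → k=1
a_0=12:  p_0=12·1+0=12,  q_0=12·0+1=1
a_1=24:  p_1=24·12+1=289,  q_1=24·1+0=24
(x₁, y₁) = (289, 24);  289² − 145·24² = 1 ✓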